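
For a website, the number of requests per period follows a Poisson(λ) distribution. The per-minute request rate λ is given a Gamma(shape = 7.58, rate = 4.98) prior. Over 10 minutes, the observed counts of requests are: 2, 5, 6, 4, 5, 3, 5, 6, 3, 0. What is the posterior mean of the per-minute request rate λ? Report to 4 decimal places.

With a Gamma(shape α, rate β) prior, the Poisson likelihood is conjugate: the posterior is Gamma(α + ΣXᵢ, β + n).
Sum of counts S = 39 over n = 10 minutes.
Posterior: Gamma(α+S, β+n) = Gamma(7.58+39, 4.98+10) = Gamma(46.58, 14.98).
Posterior mean = α/β = 46.58/14.98 = 3.1095.

3.1095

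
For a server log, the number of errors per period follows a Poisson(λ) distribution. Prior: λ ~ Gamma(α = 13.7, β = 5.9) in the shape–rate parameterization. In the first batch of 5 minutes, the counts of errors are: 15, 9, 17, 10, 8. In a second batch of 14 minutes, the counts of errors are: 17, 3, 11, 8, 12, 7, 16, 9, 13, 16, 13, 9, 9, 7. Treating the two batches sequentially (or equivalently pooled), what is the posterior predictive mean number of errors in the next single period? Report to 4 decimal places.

8.9438

With a Gamma(shape α, rate β) prior, the Poisson likelihood is conjugate: the posterior is Gamma(α + ΣXᵢ, β + n).
Batch 1: sum of counts S = 59 over n = 5 minutes.
After batch 1: Gamma(α+S, β+n) = Gamma(13.7+59, 5.9+5) = Gamma(72.7, 10.9).
Batch 2: sum of counts S = 150 over n = 14 minutes.
After batch 2: Gamma(α+S, β+n) = Gamma(72.7+150, 10.9+14) = Gamma(222.7, 24.9).
The predictive distribution for one future period is NegBinom with mean α/β = 8.9438.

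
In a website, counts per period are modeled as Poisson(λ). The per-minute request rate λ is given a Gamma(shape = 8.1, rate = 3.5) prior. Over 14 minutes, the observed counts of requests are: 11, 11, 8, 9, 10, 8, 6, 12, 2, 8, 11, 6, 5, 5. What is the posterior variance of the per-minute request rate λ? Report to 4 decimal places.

With a Gamma(shape α, rate β) prior, the Poisson likelihood is conjugate: the posterior is Gamma(α + ΣXᵢ, β + n).
Sum of counts S = 112 over n = 14 minutes.
Posterior: Gamma(α+S, β+n) = Gamma(8.1+112, 3.5+14) = Gamma(120.1, 17.5).
Var = α/β² = 120.1/17.5² = 0.3922.

0.3922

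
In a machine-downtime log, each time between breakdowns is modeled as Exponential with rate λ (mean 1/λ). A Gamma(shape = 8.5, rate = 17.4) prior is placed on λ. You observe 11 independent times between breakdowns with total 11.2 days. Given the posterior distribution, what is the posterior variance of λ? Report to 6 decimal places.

0.023840

With a Gamma(shape α, rate β) prior on the exponential rate λ, the posterior after n observations with total T = Σxᵢ is Gamma(α+n, β+T).
Posterior: Gamma(8.5+11, 17.4+11.2) = Gamma(19.5, 28.6).
Var = α/β² = 0.023840.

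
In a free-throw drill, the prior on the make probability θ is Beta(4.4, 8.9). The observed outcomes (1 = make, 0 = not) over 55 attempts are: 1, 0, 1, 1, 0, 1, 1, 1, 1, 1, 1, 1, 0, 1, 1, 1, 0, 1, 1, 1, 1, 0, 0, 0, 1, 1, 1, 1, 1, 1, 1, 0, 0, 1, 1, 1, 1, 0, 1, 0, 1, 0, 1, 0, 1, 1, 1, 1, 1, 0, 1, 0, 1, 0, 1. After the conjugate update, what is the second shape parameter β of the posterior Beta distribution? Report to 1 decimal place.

The Beta prior is conjugate to a Binomial/Bernoulli likelihood; the update adds successes to α and failures to β.
Posterior: Beta(α+k, β+n−k) = Beta(4.4+39, 8.9+16) = Beta(43.4, 24.9).
Posterior β = 24.9.

24.9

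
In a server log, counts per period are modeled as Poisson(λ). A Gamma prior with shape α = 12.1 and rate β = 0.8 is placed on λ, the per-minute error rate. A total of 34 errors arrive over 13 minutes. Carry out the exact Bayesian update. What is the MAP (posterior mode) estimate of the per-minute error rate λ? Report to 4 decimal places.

With a Gamma(shape α, rate β) prior, the Poisson likelihood is conjugate: the posterior is Gamma(α + ΣXᵢ, β + n).
Posterior: Gamma(α+S, β+n) = Gamma(12.1+34, 0.8+13) = Gamma(46.1, 13.8).
Mode of Gamma(α,β) for α≥1 is (α−1)/β = 45.1/13.8 = 3.2681.

3.2681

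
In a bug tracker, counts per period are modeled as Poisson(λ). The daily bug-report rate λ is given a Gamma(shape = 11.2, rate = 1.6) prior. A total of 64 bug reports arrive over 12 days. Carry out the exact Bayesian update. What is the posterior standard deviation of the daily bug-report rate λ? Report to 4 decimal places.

With a Gamma(shape α, rate β) prior, the Poisson likelihood is conjugate: the posterior is Gamma(α + ΣXᵢ, β + n).
Posterior: Gamma(α+S, β+n) = Gamma(11.2+64, 1.6+12) = Gamma(75.2, 13.6).
SD = √α/β = √75.2/13.6 = 0.6376.

0.6376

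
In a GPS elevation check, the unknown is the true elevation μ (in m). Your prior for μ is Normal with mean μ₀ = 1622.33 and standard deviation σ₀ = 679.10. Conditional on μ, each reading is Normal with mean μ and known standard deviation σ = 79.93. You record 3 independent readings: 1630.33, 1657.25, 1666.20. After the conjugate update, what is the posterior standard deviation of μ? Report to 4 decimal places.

For Normal data with known variance σ², a Normal(μ₀, σ₀²) prior on μ is conjugate. Posterior precision = 1/σ₀² + n/σ²; posterior mean is the precision-weighted average of μ₀ and x̄.
σ₀² = 679.10² = 461176.81, σ² = 79.93² = 6388.8049; σ² + n·σ₀² = 6388.8049 + 3·461176.81 = 1389919.2349.
Posterior precision = 1/σ₀² + n/σ² = 1/461176.81 + 3/6388.8049 = (σ² + n·σ₀²)/(σ₀²σ²) = 1389919.2349/(461176.81·6388.8049); posterior variance σₙ² = σ₀²σ²/(σ² + n·σ₀²) = 461176.81·6388.8049/1389919.2349 = 2119.812856.
Posterior SD = √σₙ² = √(461176.81·6388.8049/1389919.2349) = 46.0414.

46.0414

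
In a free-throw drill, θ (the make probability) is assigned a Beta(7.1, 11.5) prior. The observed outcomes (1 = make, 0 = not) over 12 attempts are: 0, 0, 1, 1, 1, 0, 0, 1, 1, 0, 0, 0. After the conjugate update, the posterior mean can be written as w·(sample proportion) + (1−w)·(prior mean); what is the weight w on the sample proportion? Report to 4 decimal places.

The Beta prior is conjugate to a Binomial/Bernoulli likelihood; the update adds successes to α and failures to β.
Posterior mean = (α₀+k)/(α₀+β₀+n) = [n/(α₀+β₀+n)]·(k/n) + [(α₀+β₀)/(α₀+β₀+n)]·α₀/(α₀+β₀), so only n and the prior enter the weight.
The weight on the data is w = n/(α₀+β₀+n) = 12/(7.1+11.5+12) = 12/30.6 = 0.3922.

0.3922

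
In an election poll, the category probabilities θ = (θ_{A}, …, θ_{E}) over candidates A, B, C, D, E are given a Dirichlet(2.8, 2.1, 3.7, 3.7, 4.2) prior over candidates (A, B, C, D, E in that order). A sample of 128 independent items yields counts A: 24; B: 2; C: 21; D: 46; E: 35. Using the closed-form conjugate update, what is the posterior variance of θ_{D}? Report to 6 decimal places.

The Dirichlet prior is conjugate to the Multinomial likelihood: each posterior αⱼ = prior αⱼ + observed count nⱼ.
Posterior concentration: (26.8, 4.1, 24.7, 49.7, 39.2), total = 144.5.
Var[θ_j] = α_j(Σα−α_j)/((Σα)²(Σα+1)) = 49.7·94.8/(144.5²·145.5) = 0.001551.

0.001551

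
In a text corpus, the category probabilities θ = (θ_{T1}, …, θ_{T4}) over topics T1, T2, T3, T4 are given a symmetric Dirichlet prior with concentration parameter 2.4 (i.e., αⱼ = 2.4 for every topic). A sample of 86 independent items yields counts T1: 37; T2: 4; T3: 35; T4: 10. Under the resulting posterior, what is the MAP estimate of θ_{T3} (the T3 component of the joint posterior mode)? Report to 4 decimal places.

0.3974

The Dirichlet prior is conjugate to the Multinomial likelihood: each posterior αⱼ = prior αⱼ + observed count nⱼ.
Posterior concentration: (39.4, 6.4, 37.4, 12.4), total = 95.6.
Joint mode component: (α_{T3}−1)/(Σα−K) = 36.4/91.6 = 0.3974.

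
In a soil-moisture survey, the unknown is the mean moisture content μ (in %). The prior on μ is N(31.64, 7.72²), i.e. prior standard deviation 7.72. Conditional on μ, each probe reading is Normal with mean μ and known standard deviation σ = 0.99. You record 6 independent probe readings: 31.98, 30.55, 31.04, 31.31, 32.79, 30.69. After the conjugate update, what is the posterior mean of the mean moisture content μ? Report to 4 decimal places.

For Normal data with known variance σ², a Normal(μ₀, σ₀²) prior on μ is conjugate. Posterior precision = 1/σ₀² + n/σ²; posterior mean is the precision-weighted average of μ₀ and x̄.
Σxᵢ = 31.98 + 30.55 + 31.04 + 31.31 + 32.79 + 30.69 = 188.36, so n·x̄ = 188.36.
σ₀² = 7.72² = 59.5984, σ² = 0.99² = 0.9801; σ² + n·σ₀² = 0.9801 + 6·59.5984 = 358.5705.
Posterior mean = (μ₀/σ₀² + n·x̄/σ²)/(1/σ₀² + n/σ²) = (σ²·μ₀ + σ₀²·n·x̄)/(σ² + n·σ₀²) = (0.9801·31.64 + 59.5984·188.36)/358.5705 = 11256.964988/358.5705 = 31.3940.

31.3940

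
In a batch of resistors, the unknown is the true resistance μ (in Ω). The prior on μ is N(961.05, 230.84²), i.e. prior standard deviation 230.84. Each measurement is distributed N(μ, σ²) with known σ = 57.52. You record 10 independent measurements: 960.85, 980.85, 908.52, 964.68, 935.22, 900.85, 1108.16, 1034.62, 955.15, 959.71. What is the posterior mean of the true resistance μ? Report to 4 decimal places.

For Normal data with known variance σ², a Normal(μ₀, σ₀²) prior on μ is conjugate. Posterior precision = 1/σ₀² + n/σ²; posterior mean is the precision-weighted average of μ₀ and x̄.
Σxᵢ = 960.85 + 980.85 + 908.52 + 964.68 + 935.22 + 900.85 + 1108.16 + 1034.62 + 955.15 + 959.71 = 9708.61, so n·x̄ = 9708.61.
σ₀² = 230.84² = 53287.1056, σ² = 57.52² = 3308.5504; σ² + n·σ₀² = 3308.5504 + 10·53287.1056 = 536179.6064.
Posterior mean = (μ₀/σ₀² + n·x̄/σ²)/(1/σ₀² + n/σ²) = (σ²·μ₀ + σ₀²·n·x̄)/(σ² + n·σ₀²) = (3308.5504·961.05 + 53287.1056·9708.61)/536179.6064 = 520523408.661136/536179.6064 = 970.8005.

970.8005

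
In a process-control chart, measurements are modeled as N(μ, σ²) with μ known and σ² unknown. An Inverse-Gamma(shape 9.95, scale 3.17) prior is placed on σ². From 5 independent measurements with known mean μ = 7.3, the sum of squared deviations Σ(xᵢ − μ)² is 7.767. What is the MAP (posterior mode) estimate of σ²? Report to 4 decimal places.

0.5244

With known mean μ and an Inverse-Gamma(α, β) prior on σ², the Normal likelihood is conjugate: posterior is Inv-Gamma(α + n/2, β + Σ(xᵢ−μ)²/2).
Posterior: Inv-Gamma(9.95 + 5/2, 3.17 + 7.767/2) = Inv-Gamma(12.45, 7.0535).
Mode = β/(α+1) = 7.0535/13.45 = 0.5244.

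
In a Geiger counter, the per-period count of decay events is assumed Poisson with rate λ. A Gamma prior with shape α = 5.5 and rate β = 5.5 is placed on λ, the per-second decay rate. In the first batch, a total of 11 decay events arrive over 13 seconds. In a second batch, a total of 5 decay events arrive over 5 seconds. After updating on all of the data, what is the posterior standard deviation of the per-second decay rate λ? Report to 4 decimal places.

With a Gamma(shape α, rate β) prior, the Poisson likelihood is conjugate: the posterior is Gamma(α + ΣXᵢ, β + n).
After batch 1: Gamma(α+S, β+n) = Gamma(5.5+11, 5.5+13) = Gamma(16.5, 18.5).
After batch 2: Gamma(α+S, β+n) = Gamma(16.5+5, 18.5+5) = Gamma(21.5, 23.5).
SD = √α/β = √21.5/23.5 = 0.1973.

0.1973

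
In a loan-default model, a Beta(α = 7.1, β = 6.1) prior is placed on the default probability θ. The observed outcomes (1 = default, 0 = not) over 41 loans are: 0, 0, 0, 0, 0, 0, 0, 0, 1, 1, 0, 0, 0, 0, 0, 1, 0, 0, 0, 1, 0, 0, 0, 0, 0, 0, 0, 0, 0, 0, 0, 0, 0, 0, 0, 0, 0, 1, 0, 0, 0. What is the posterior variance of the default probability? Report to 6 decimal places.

0.003141

The Beta prior is conjugate to a Binomial/Bernoulli likelihood; the update adds successes to α and failures to β.
Posterior: Beta(α+k, β+n−k) = Beta(7.1+5, 6.1+36) = Beta(12.1, 42.1).
Var = αβ/((α+β)²(α+β+1)) = 12.1·42.1/(54.2²·55.2) = 0.003141.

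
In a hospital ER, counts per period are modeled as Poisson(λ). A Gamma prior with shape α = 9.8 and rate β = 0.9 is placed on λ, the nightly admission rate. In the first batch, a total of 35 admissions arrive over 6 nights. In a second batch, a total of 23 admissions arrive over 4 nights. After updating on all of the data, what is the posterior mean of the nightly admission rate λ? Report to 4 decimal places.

6.2202

With a Gamma(shape α, rate β) prior, the Poisson likelihood is conjugate: the posterior is Gamma(α + ΣXᵢ, β + n).
After batch 1: Gamma(α+S, β+n) = Gamma(9.8+35, 0.9+6) = Gamma(44.8, 6.9).
After batch 2: Gamma(α+S, β+n) = Gamma(44.8+23, 6.9+4) = Gamma(67.8, 10.9).
Posterior mean = α/β = 67.8/10.9 = 6.2202.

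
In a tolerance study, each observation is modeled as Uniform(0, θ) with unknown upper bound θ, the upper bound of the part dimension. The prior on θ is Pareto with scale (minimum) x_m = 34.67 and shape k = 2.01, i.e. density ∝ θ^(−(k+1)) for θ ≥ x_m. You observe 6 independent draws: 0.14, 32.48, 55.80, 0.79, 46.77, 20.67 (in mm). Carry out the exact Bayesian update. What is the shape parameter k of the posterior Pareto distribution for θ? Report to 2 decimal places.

8.01

A Pareto(scale x_m, shape k) prior on the upper bound θ of Uniform(0, θ) is conjugate: posterior is Pareto(max(x_m, max xᵢ), k + n).
Sample maximum = 55.80; prior scale x_m = 34.67 → posterior scale = max = 55.80.
Posterior shape = 2.01 + 6 = 8.01.
Posterior shape k = 8.01.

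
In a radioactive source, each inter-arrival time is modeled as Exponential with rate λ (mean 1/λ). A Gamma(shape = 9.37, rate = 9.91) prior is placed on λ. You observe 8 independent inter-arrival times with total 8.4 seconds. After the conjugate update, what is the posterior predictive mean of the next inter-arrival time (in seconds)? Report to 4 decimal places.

1.1185

With a Gamma(shape α, rate β) prior on the exponential rate λ, the posterior after n observations with total T = Σxᵢ is Gamma(α+n, β+T).
Posterior: Gamma(9.37+8, 9.91+8.4) = Gamma(17.37, 18.31).
The predictive distribution for the next observation is Lomax; its mean is β/(α−1) = 18.31/16.37 = 1.1185.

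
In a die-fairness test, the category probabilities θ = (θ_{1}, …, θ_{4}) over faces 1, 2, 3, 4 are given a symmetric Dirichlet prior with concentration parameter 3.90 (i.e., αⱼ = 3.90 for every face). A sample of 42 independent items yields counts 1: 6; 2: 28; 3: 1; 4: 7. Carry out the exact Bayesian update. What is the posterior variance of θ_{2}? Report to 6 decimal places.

0.004217

The Dirichlet prior is conjugate to the Multinomial likelihood: each posterior αⱼ = prior αⱼ + observed count nⱼ.
Posterior concentration: (9.90, 31.90, 4.90, 10.90), total = 57.60.
Var[θ_j] = α_j(Σα−α_j)/((Σα)²(Σα+1)) = 31.90·25.70/(57.60²·58.60) = 0.004217.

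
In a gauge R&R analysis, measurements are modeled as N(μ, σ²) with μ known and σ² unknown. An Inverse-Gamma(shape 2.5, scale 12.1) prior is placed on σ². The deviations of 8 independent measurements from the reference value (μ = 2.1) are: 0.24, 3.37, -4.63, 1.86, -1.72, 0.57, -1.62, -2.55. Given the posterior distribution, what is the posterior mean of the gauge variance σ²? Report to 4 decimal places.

With known mean μ and an Inverse-Gamma(α, β) prior on σ², the Normal likelihood is conjugate: posterior is Inv-Gamma(α + n/2, β + Σ(xᵢ−μ)²/2).
Σ(xᵢ−μ)² = (0.24)² + (3.37)² + (-4.63)² + (1.86)² + (-1.72)² + (0.57)² + (-1.62)² + (-2.55)² = 48.7212.
Posterior: Inv-Gamma(2.5 + 8/2, 12.1 + 48.7212/2) = Inv-Gamma(6.50, 36.46060).
E[σ²|data] = β/(α−1) = 36.46060/5.50 = 6.6292.

6.6292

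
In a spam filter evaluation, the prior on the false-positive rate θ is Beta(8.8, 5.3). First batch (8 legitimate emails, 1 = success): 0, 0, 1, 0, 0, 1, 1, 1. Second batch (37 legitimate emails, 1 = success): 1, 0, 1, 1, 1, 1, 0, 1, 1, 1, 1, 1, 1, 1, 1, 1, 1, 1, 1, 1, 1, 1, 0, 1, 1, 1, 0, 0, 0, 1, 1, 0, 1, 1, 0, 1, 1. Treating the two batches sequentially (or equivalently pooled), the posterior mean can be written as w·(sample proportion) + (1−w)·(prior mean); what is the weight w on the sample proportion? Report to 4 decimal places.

0.7614

The Beta prior is conjugate to a Binomial/Bernoulli likelihood; the update adds successes to α and failures to β.
Total number of legitimate emails: n = 8 + 37 = 45.
Posterior mean = (α₀+k)/(α₀+β₀+n) = [n/(α₀+β₀+n)]·(k/n) + [(α₀+β₀)/(α₀+β₀+n)]·α₀/(α₀+β₀), so only n and the prior enter the weight.
The weight on the data is w = n/(α₀+β₀+n) = 45/(8.8+5.3+45) = 45/59.1 = 0.7614.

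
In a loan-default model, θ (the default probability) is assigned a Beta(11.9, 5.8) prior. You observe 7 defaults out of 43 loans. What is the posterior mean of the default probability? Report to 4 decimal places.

0.3114

The Beta prior is conjugate to a Binomial/Bernoulli likelihood; the update adds successes to α and failures to β.
Posterior: Beta(α+k, β+n−k) = Beta(11.9+7, 5.8+36) = Beta(18.9, 41.8).
Posterior mean = α/(α+β) = 18.9/60.7 = 0.3114.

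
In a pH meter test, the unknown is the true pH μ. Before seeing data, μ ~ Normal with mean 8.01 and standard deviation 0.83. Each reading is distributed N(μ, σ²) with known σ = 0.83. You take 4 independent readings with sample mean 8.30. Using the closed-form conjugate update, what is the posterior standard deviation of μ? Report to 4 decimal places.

For Normal data with known variance σ², a Normal(μ₀, σ₀²) prior on μ is conjugate. Posterior precision = 1/σ₀² + n/σ²; posterior mean is the precision-weighted average of μ₀ and x̄.
σ₀² = 0.83² = 0.6889, σ² = 0.83² = 0.6889; σ² + n·σ₀² = 0.6889 + 4·0.6889 = 3.4445.
Posterior precision = 1/σ₀² + n/σ² = 1/0.6889 + 4/0.6889 = (σ² + n·σ₀²)/(σ₀²σ²) = 3.4445/(0.6889·0.6889); posterior variance σₙ² = σ₀²σ²/(σ² + n·σ₀²) = 0.6889·0.6889/3.4445 = 0.137780.
Posterior SD = √σₙ² = √(0.6889·0.6889/3.4445) = 0.3712.

0.3712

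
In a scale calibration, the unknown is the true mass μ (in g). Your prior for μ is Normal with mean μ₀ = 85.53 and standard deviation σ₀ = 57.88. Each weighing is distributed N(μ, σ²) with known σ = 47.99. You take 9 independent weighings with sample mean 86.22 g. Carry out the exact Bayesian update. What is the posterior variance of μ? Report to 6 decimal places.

237.734269

For Normal data with known variance σ², a Normal(μ₀, σ₀²) prior on μ is conjugate. Posterior precision = 1/σ₀² + n/σ²; posterior mean is the precision-weighted average of μ₀ and x̄.
σ₀² = 57.88² = 3350.0944, σ² = 47.99² = 2303.0401; σ² + n·σ₀² = 2303.0401 + 9·3350.0944 = 32453.8897.
Posterior precision = 1/σ₀² + n/σ² = 1/3350.0944 + 9/2303.0401 = (σ² + n·σ₀²)/(σ₀²σ²) = 32453.8897/(3350.0944·2303.0401); posterior variance σₙ² = σ₀²σ²/(σ² + n·σ₀²) = 3350.0944·2303.0401/32453.8897 = 237.734269.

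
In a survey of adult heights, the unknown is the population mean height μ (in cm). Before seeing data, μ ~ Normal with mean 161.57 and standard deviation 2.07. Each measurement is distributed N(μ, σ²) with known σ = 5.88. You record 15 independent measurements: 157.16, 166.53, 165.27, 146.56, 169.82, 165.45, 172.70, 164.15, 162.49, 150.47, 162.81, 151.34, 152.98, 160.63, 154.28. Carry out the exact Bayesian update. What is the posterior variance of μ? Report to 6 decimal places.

1.498746

For Normal data with known variance σ², a Normal(μ₀, σ₀²) prior on μ is conjugate. Posterior precision = 1/σ₀² + n/σ²; posterior mean is the precision-weighted average of μ₀ and x̄.
σ₀² = 2.07² = 4.2849, σ² = 5.88² = 34.5744; σ² + n·σ₀² = 34.5744 + 15·4.2849 = 98.8479.
Posterior precision = 1/σ₀² + n/σ² = 1/4.2849 + 15/34.5744 = (σ² + n·σ₀²)/(σ₀²σ²) = 98.8479/(4.2849·34.5744); posterior variance σₙ² = σ₀²σ²/(σ² + n·σ₀²) = 4.2849·34.5744/98.8479 = 1.498746.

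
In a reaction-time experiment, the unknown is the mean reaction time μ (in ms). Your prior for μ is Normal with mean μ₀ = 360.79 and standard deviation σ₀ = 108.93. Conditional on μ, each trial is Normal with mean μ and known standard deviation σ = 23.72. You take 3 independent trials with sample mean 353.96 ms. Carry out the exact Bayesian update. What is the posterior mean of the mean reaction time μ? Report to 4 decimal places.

354.0663

For Normal data with known variance σ², a Normal(μ₀, σ₀²) prior on μ is conjugate. Posterior precision = 1/σ₀² + n/σ²; posterior mean is the precision-weighted average of μ₀ and x̄.
n·x̄ = 3·353.96 = 1061.88.
σ₀² = 108.93² = 11865.7449, σ² = 23.72² = 562.6384; σ² + n·σ₀² = 562.6384 + 3·11865.7449 = 36159.8731.
Posterior mean = (μ₀/σ₀² + n·x̄/σ²)/(1/σ₀² + n/σ²) = (σ²·μ₀ + σ₀²·n·x̄)/(σ² + n·σ₀²) = (562.6384·360.79 + 11865.7449·1061.88)/36159.8731 = 12802991.502748/36159.8731 = 354.0663.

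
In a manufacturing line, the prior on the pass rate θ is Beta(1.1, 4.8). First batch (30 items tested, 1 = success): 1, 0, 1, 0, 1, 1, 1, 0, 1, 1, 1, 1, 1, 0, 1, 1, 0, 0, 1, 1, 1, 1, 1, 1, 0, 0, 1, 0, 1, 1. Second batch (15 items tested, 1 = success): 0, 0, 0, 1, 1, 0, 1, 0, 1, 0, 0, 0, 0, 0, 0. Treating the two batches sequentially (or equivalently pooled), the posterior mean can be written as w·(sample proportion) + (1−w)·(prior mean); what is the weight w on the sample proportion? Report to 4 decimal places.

The Beta prior is conjugate to a Binomial/Bernoulli likelihood; the update adds successes to α and failures to β.
Total number of items tested: n = 30 + 15 = 45.
Posterior mean = (α₀+k)/(α₀+β₀+n) = [n/(α₀+β₀+n)]·(k/n) + [(α₀+β₀)/(α₀+β₀+n)]·α₀/(α₀+β₀), so only n and the prior enter the weight.
The weight on the data is w = n/(α₀+β₀+n) = 45/(1.1+4.8+45) = 45/50.9 = 0.8841.

0.8841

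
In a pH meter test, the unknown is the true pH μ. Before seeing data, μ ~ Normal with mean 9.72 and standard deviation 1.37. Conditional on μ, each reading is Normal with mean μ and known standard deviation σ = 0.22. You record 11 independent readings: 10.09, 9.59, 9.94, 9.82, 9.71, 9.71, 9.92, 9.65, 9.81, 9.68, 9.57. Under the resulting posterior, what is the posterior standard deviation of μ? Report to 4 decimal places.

0.0663

For Normal data with known variance σ², a Normal(μ₀, σ₀²) prior on μ is conjugate. Posterior precision = 1/σ₀² + n/σ²; posterior mean is the precision-weighted average of μ₀ and x̄.
σ₀² = 1.37² = 1.8769, σ² = 0.22² = 0.0484; σ² + n·σ₀² = 0.0484 + 11·1.8769 = 20.6943.
Posterior precision = 1/σ₀² + n/σ² = 1/1.8769 + 11/0.0484 = (σ² + n·σ₀²)/(σ₀²σ²) = 20.6943/(1.8769·0.0484); posterior variance σₙ² = σ₀²σ²/(σ² + n·σ₀²) = 1.8769·0.0484/20.6943 = 0.004390.
Posterior SD = √σₙ² = √(1.8769·0.0484/20.6943) = 0.0663.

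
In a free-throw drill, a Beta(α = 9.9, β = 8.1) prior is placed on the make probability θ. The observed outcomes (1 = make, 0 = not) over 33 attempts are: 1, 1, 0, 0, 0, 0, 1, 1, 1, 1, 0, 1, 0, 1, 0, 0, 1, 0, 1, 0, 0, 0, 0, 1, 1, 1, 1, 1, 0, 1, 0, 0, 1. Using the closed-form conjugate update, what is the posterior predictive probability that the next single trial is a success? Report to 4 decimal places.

The Beta prior is conjugate to a Binomial/Bernoulli likelihood; the update adds successes to α and failures to β.
Posterior: Beta(α+k, β+n−k) = Beta(9.9+17, 8.1+16) = Beta(26.9, 24.1).
For a single future Bernoulli trial, P(success | data) = α/(α+β) = 0.5275.

0.5275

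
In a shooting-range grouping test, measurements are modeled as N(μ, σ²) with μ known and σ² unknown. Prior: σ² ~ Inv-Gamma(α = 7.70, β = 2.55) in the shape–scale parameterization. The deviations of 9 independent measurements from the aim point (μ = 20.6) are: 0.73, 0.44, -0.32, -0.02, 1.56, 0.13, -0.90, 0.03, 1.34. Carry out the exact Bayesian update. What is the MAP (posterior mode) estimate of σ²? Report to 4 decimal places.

0.4161

With known mean μ and an Inverse-Gamma(α, β) prior on σ², the Normal likelihood is conjugate: posterior is Inv-Gamma(α + n/2, β + Σ(xᵢ−μ)²/2).
Σ(xᵢ−μ)² = (0.73)² + (0.44)² + (-0.32)² + (-0.02)² + (1.56)² + (0.13)² + (-0.90)² + (0.03)² + (1.34)² = 5.8863.
Posterior: Inv-Gamma(7.70 + 9/2, 2.55 + 5.8863/2) = Inv-Gamma(12.20, 5.49315).
Mode = β/(α+1) = 5.49315/13.20 = 0.4161.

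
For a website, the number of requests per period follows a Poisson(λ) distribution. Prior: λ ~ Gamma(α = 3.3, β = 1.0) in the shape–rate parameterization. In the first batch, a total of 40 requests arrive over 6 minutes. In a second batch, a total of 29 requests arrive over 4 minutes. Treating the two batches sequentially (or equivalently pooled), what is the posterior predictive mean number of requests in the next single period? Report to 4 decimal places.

6.5727

With a Gamma(shape α, rate β) prior, the Poisson likelihood is conjugate: the posterior is Gamma(α + ΣXᵢ, β + n).
After batch 1: Gamma(α+S, β+n) = Gamma(3.3+40, 1.0+6) = Gamma(43.3, 7.0).
After batch 2: Gamma(α+S, β+n) = Gamma(43.3+29, 7.0+4) = Gamma(72.3, 11.0).
The predictive distribution for one future period is NegBinom with mean α/β = 6.5727.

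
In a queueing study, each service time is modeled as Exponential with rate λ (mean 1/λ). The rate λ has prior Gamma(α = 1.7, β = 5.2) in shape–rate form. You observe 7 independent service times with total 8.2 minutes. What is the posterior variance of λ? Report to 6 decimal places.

With a Gamma(shape α, rate β) prior on the exponential rate λ, the posterior after n observations with total T = Σxᵢ is Gamma(α+n, β+T).
Posterior: Gamma(1.7+7, 5.2+8.2) = Gamma(8.7, 13.4).
Var = α/β² = 0.048452.

0.048452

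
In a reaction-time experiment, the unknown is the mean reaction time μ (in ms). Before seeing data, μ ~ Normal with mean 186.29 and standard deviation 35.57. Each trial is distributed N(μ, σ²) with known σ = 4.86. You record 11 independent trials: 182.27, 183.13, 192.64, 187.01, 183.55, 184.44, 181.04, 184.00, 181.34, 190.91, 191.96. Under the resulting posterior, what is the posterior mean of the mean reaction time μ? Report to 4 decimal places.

For Normal data with known variance σ², a Normal(μ₀, σ₀²) prior on μ is conjugate. Posterior precision = 1/σ₀² + n/σ²; posterior mean is the precision-weighted average of μ₀ and x̄.
Σxᵢ = 182.27 + 183.13 + 192.64 + 187.01 + 183.55 + 184.44 + 181.04 + 184.00 + 181.34 + 190.91 + 191.96 = 2042.29, so n·x̄ = 2042.29.
σ₀² = 35.57² = 1265.2249, σ² = 4.86² = 23.6196; σ² + n·σ₀² = 23.6196 + 11·1265.2249 = 13941.0935.
Posterior mean = (μ₀/σ₀² + n·x̄/σ²)/(1/σ₀² + n/σ²) = (σ²·μ₀ + σ₀²·n·x̄)/(σ² + n·σ₀²) = (23.6196·186.29 + 1265.2249·2042.29)/13941.0935 = 2588356.256305/13941.0935 = 185.6638.

185.6638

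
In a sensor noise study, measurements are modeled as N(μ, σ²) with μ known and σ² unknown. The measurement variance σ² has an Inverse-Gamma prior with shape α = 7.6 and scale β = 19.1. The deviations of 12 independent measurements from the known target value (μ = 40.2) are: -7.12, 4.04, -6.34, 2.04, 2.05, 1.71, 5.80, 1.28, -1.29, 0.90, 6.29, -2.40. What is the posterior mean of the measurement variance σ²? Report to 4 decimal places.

9.5149

With known mean μ and an Inverse-Gamma(α, β) prior on σ², the Normal likelihood is conjugate: posterior is Inv-Gamma(α + n/2, β + Σ(xᵢ−μ)²/2).
Σ(xᵢ−μ)² = (-7.12)² + (4.04)² + (-6.34)² + (2.04)² + (2.05)² + (1.71)² + (5.80)² + (1.28)² + (-1.29)² + (0.90)² + (6.29)² + (-2.40)² = 201.5764.
Posterior: Inv-Gamma(7.6 + 12/2, 19.1 + 201.5764/2) = Inv-Gamma(13.60, 119.88820).
E[σ²|data] = β/(α−1) = 119.88820/12.60 = 9.5149.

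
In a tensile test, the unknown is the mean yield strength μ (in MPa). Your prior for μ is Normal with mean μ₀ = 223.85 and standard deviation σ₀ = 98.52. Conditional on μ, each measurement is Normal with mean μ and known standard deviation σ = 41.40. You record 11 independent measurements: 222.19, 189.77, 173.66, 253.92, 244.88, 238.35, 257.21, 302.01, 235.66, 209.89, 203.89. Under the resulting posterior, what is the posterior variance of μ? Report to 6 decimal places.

For Normal data with known variance σ², a Normal(μ₀, σ₀²) prior on μ is conjugate. Posterior precision = 1/σ₀² + n/σ²; posterior mean is the precision-weighted average of μ₀ and x̄.
σ₀² = 98.52² = 9706.1904, σ² = 41.40² = 1713.96; σ² + n·σ₀² = 1713.96 + 11·9706.1904 = 108482.0544.
Posterior precision = 1/σ₀² + n/σ² = 1/9706.1904 + 11/1713.96 = (σ² + n·σ₀²)/(σ₀²σ²) = 108482.0544/(9706.1904·1713.96); posterior variance σₙ² = σ₀²σ²/(σ² + n·σ₀²) = 9706.1904·1713.96/108482.0544 = 153.352757.

153.352757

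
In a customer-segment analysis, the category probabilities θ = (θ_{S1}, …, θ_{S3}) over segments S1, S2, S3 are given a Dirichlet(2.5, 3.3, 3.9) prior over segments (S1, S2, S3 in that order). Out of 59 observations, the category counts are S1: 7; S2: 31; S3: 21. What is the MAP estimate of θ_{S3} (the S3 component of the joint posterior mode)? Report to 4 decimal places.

The Dirichlet prior is conjugate to the Multinomial likelihood: each posterior αⱼ = prior αⱼ + observed count nⱼ.
Posterior concentration: (9.5, 34.3, 24.9), total = 68.7.
Joint mode component: (α_{S3}−1)/(Σα−K) = 23.9/65.7 = 0.3638.

0.3638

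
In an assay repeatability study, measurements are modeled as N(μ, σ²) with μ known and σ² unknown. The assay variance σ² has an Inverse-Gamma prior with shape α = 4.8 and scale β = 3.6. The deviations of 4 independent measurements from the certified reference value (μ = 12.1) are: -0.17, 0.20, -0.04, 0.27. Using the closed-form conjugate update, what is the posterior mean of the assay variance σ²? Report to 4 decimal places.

With known mean μ and an Inverse-Gamma(α, β) prior on σ², the Normal likelihood is conjugate: posterior is Inv-Gamma(α + n/2, β + Σ(xᵢ−μ)²/2).
Σ(xᵢ−μ)² = (-0.17)² + (0.20)² + (-0.04)² + (0.27)² = 0.1434.
Posterior: Inv-Gamma(4.8 + 4/2, 3.6 + 0.1434/2) = Inv-Gamma(6.80, 3.67170).
E[σ²|data] = β/(α−1) = 3.67170/5.80 = 0.6331.

0.6331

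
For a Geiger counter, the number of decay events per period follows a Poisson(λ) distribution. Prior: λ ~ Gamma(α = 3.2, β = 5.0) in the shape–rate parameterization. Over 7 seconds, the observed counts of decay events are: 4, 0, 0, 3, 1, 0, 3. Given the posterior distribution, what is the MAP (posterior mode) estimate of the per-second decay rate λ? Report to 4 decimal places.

1.1000

With a Gamma(shape α, rate β) prior, the Poisson likelihood is conjugate: the posterior is Gamma(α + ΣXᵢ, β + n).
Sum of counts S = 11 over n = 7 seconds.
Posterior: Gamma(α+S, β+n) = Gamma(3.2+11, 5.0+7) = Gamma(14.2, 12.0).
Mode of Gamma(α,β) for α≥1 is (α−1)/β = 13.2/12.0 = 1.1000.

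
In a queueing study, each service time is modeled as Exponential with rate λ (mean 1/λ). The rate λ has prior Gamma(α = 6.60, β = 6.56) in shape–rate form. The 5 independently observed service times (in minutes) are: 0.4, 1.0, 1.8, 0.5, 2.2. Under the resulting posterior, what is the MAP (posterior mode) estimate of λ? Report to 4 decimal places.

0.8507

With a Gamma(shape α, rate β) prior on the exponential rate λ, the posterior after n observations with total T = Σxᵢ is Gamma(α+n, β+T).
Sum of observations T = 5.9 minutes; n = 5.
Posterior: Gamma(6.60+5, 6.56+5.9) = Gamma(11.60, 12.46).
Mode = (α−1)/β = 0.8507.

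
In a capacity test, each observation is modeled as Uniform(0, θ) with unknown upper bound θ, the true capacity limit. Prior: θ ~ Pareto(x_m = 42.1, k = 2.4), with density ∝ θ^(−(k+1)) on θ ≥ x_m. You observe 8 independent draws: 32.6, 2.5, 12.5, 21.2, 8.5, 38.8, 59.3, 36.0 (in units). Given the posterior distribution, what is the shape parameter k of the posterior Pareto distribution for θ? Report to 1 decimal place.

10.4

A Pareto(scale x_m, shape k) prior on the upper bound θ of Uniform(0, θ) is conjugate: posterior is Pareto(max(x_m, max xᵢ), k + n).
Sample maximum = 59.3; prior scale x_m = 42.1 → posterior scale = max = 59.3.
Posterior shape = 2.4 + 8 = 10.4.
Posterior shape k = 10.4.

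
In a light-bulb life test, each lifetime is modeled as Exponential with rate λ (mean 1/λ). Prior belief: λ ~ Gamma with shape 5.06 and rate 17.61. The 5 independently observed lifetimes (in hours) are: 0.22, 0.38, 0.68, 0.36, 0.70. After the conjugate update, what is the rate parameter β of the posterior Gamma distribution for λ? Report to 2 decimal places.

With a Gamma(shape α, rate β) prior on the exponential rate λ, the posterior after n observations with total T = Σxᵢ is Gamma(α+n, β+T).
Sum of observations T = 2.34 hours; n = 5.
Posterior: Gamma(5.06+5, 17.61+2.34) = Gamma(10.06, 19.95).
Posterior β = 19.95.

19.95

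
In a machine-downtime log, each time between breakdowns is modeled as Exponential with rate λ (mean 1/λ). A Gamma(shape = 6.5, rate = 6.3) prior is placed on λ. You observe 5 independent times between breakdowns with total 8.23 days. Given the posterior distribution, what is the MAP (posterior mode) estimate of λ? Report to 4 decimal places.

With a Gamma(shape α, rate β) prior on the exponential rate λ, the posterior after n observations with total T = Σxᵢ is Gamma(α+n, β+T).
Posterior: Gamma(6.5+5, 6.3+8.23) = Gamma(11.5, 14.53).
Mode = (α−1)/β = 0.7226.

0.7226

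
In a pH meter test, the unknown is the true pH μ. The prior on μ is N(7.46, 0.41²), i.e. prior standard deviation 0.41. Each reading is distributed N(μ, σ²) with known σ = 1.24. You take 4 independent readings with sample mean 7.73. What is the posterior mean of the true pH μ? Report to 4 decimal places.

7.5421

For Normal data with known variance σ², a Normal(μ₀, σ₀²) prior on μ is conjugate. Posterior precision = 1/σ₀² + n/σ²; posterior mean is the precision-weighted average of μ₀ and x̄.
n·x̄ = 4·7.73 = 30.92.
σ₀² = 0.41² = 0.1681, σ² = 1.24² = 1.5376; σ² + n·σ₀² = 1.5376 + 4·0.1681 = 2.21.
Posterior mean = (μ₀/σ₀² + n·x̄/σ²)/(1/σ₀² + n/σ²) = (σ²·μ₀ + σ₀²·n·x̄)/(σ² + n·σ₀²) = (1.5376·7.46 + 0.1681·30.92)/2.21 = 16.668148/2.21 = 7.5421.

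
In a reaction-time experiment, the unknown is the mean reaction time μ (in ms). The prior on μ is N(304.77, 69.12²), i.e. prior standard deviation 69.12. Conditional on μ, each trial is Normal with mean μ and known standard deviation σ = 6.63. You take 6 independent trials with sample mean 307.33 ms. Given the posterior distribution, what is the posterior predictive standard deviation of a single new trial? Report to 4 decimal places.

For Normal data with known variance σ², a Normal(μ₀, σ₀²) prior on μ is conjugate. Posterior precision = 1/σ₀² + n/σ²; posterior mean is the precision-weighted average of μ₀ and x̄.
σ₀² = 69.12² = 4777.5744, σ² = 6.63² = 43.9569; σ² + n·σ₀² = 43.9569 + 6·4777.5744 = 28709.4033.
Posterior precision = 1/σ₀² + n/σ² = 1/4777.5744 + 6/43.9569 = (σ² + n·σ₀²)/(σ₀²σ²) = 28709.4033/(4777.5744·43.9569); posterior variance σₙ² = σ₀²σ²/(σ² + n·σ₀²) = 4777.5744·43.9569/28709.4033 = 7.314933.
Predictive variance for one new observation = σₙ² + σ² = 4777.5744·43.9569/28709.4033 + 43.9569 = σ²·(σ₀² + 28709.4033)/28709.4033 = 43.9569·33486.9777/28709.4033 = 51.271833; SD = √(43.9569·33486.9777/28709.4033) = 7.1604.

7.1604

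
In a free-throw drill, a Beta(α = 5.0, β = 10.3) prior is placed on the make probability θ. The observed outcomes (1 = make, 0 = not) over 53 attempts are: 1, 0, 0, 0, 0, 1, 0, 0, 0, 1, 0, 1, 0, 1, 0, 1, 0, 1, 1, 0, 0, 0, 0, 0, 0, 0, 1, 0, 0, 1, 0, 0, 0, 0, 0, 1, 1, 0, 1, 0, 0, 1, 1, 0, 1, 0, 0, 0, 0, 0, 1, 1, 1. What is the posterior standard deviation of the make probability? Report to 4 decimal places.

0.0573

The Beta prior is conjugate to a Binomial/Bernoulli likelihood; the update adds successes to α and failures to β.
Posterior: Beta(α+k, β+n−k) = Beta(5.0+19, 10.3+34) = Beta(24.0, 44.3).
Var = αβ/((α+β)²(α+β+1)) = 24.0·44.3/(68.3²·69.3) = 0.00328882; SD = √0.00328882 = 0.0573.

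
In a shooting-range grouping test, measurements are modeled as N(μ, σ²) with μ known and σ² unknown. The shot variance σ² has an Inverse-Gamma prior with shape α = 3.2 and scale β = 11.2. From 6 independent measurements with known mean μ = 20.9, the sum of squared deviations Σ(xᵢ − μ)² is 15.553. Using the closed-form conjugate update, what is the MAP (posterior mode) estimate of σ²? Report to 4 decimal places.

2.6356

With known mean μ and an Inverse-Gamma(α, β) prior on σ², the Normal likelihood is conjugate: posterior is Inv-Gamma(α + n/2, β + Σ(xᵢ−μ)²/2).
Posterior: Inv-Gamma(3.2 + 6/2, 11.2 + 15.553/2) = Inv-Gamma(6.20, 18.9765).
Mode = β/(α+1) = 18.9765/7.20 = 2.6356.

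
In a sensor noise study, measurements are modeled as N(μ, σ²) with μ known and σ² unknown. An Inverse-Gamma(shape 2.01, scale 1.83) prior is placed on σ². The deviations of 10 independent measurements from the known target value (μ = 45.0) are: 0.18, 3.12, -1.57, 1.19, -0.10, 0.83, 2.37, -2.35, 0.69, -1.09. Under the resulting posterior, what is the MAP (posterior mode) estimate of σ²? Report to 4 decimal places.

With known mean μ and an Inverse-Gamma(α, β) prior on σ², the Normal likelihood is conjugate: posterior is Inv-Gamma(α + n/2, β + Σ(xᵢ−μ)²/2).
Σ(xᵢ−μ)² = (0.18)² + (3.12)² + (-1.57)² + (1.19)² + (-0.10)² + (0.83)² + (2.37)² + (-2.35)² + (0.69)² + (-1.09)² = 27.1503.
Posterior: Inv-Gamma(2.01 + 10/2, 1.83 + 27.1503/2) = Inv-Gamma(7.01, 15.40515).
Mode = β/(α+1) = 15.40515/8.01 = 1.9232.

1.9232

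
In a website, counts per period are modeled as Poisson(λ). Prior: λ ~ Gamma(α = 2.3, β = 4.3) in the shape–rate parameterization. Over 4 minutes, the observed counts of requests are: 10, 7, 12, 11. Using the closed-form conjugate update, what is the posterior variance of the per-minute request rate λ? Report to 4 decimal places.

With a Gamma(shape α, rate β) prior, the Poisson likelihood is conjugate: the posterior is Gamma(α + ΣXᵢ, β + n).
Sum of counts S = 40 over n = 4 minutes.
Posterior: Gamma(α+S, β+n) = Gamma(2.3+40, 4.3+4) = Gamma(42.3, 8.3).
Var = α/β² = 42.3/8.3² = 0.6140.

0.6140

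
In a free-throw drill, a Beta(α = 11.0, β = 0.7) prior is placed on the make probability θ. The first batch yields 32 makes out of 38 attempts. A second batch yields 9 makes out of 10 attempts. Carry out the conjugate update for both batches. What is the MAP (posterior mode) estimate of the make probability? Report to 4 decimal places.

0.8839

The Beta prior is conjugate to a Binomial/Bernoulli likelihood; the update adds successes to α and failures to β.
After batch 1: Beta(11.0+32, 0.7+6) = Beta(43.0, 6.7).
After batch 2: Beta(43.0+9, 6.7+1) = Beta(52.0, 7.7).
Mode of Beta(a,b) for a,b>1 is (a−1)/(a+b−2) = 51.0/57.7 = 0.8839.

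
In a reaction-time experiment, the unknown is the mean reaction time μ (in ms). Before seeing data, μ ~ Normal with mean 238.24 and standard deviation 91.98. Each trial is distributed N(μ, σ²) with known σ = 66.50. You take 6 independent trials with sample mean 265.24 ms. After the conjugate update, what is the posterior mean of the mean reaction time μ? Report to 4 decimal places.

263.0763

For Normal data with known variance σ², a Normal(μ₀, σ₀²) prior on μ is conjugate. Posterior precision = 1/σ₀² + n/σ²; posterior mean is the precision-weighted average of μ₀ and x̄.
n·x̄ = 6·265.24 = 1591.44.
σ₀² = 91.98² = 8460.3204, σ² = 66.50² = 4422.25; σ² + n·σ₀² = 4422.25 + 6·8460.3204 = 55184.1724.
Posterior mean = (μ₀/σ₀² + n·x̄/σ²)/(1/σ₀² + n/σ²) = (σ²·μ₀ + σ₀²·n·x̄)/(σ² + n·σ₀²) = (4422.25·238.24 + 8460.3204·1591.44)/55184.1724 = 14517649.137376/55184.1724 = 263.0763.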